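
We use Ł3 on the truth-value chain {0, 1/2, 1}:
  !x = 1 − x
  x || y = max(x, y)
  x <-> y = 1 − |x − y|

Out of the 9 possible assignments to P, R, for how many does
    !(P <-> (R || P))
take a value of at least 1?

P = 0, R = 0 ↦ 0  <
P = 0, R = 1/2 ↦ 1/2  <
P = 0, R = 1 ↦ 1  ≥
P = 1/2, R = 0 ↦ 0  <
P = 1/2, R = 1/2 ↦ 0  <
P = 1/2, R = 1 ↦ 1/2  <
P = 1, R = 0 ↦ 0  <
P = 1, R = 1/2 ↦ 0  <
P = 1, R = 1 ↦ 0  <
So 1 of the 9 assignments meets the threshold.

1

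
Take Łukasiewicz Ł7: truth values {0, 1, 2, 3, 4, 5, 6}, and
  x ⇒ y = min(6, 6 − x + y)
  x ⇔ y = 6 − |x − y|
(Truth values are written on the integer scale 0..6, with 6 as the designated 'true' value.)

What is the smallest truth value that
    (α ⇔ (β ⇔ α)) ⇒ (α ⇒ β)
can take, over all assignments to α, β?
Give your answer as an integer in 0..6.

Take α = 3, β = 0:
β ⇔ α = 0 ⇔ 3 = 3
α ⇔ (β ⇔ α) = 3 ⇔ 3 = 6
α ⇒ β = 3 ⇒ 0 = 3
(α ⇔ (β ⇔ α)) ⇒ (α ⇒ β) = 6 ⇒ 3 = 3
No assignment yields a value below 3, so this is the minimum.

3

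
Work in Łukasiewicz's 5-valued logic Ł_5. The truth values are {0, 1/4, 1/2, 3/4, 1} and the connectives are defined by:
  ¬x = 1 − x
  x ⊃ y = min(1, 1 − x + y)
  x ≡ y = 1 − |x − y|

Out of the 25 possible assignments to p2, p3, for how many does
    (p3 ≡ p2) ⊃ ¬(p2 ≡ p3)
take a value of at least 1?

12

value 1: 12 assignments (counts)
value 1/2: 8 assignments
value 0: 5 assignments
So 12 of the 25 assignments meet the threshold.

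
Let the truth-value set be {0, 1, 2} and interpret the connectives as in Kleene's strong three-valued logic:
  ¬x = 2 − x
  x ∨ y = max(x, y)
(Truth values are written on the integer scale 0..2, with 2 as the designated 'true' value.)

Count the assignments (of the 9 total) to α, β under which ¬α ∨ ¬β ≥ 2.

5

α = 0, β = 0 ↦ 2  ≥
α = 0, β = 1 ↦ 2  ≥
α = 0, β = 2 ↦ 2  ≥
α = 1, β = 0 ↦ 2  ≥
α = 1, β = 1 ↦ 1  <
α = 1, β = 2 ↦ 1  <
α = 2, β = 0 ↦ 2  ≥
α = 2, β = 1 ↦ 1  <
α = 2, β = 2 ↦ 0  <
So 5 of the 9 assignments meet the threshold.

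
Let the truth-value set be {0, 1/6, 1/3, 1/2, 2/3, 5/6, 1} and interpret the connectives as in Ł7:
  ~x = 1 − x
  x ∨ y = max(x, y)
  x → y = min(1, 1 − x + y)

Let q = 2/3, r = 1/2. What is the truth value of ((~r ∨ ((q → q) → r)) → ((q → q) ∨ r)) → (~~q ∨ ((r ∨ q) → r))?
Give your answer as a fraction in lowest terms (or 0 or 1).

5/6

~r = ~1/2 = 1/2
q → q = 2/3 → 2/3 = 1
(q → q) → r = 1 → 1/2 = 1/2
~r ∨ ((q → q) → r) = 1/2 ∨ 1/2 = 1/2
q → q = 2/3 → 2/3 = 1
(q → q) ∨ r = 1 ∨ 1/2 = 1
(~r ∨ ((q → q) → r)) → ((q → q) ∨ r) = 1/2 → 1 = 1
~q = ~2/3 = 1/3
~~q = ~1/3 = 2/3
r ∨ q = 1/2 ∨ 2/3 = 2/3
(r ∨ q) → r = 2/3 → 1/2 = 5/6
~~q ∨ ((r ∨ q) → r) = 2/3 ∨ 5/6 = 5/6
((~r ∨ ((q → q) → r)) → ((q → q) ∨ r)) → (~~q ∨ ((r ∨ q) → r)) = 1 → 5/6 = 5/6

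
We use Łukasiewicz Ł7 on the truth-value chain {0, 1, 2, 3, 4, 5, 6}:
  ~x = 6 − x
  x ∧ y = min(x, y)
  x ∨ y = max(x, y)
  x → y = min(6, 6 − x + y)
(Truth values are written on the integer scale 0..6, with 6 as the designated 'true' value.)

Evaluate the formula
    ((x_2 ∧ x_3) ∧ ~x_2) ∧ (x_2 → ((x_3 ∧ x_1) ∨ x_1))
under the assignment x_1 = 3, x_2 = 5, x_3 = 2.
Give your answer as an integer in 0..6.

1

x_2 ∧ x_3 = 5 ∧ 2 = 2
~x_2 = ~5 = 1
(x_2 ∧ x_3) ∧ ~x_2 = 2 ∧ 1 = 1
x_3 ∧ x_1 = 2 ∧ 3 = 2
(x_3 ∧ x_1) ∨ x_1 = 2 ∨ 3 = 3
x_2 → ((x_3 ∧ x_1) ∨ x_1) = 5 → 3 = 4
((x_2 ∧ x_3) ∧ ~x_2) ∧ (x_2 → ((x_3 ∧ x_1) ∨ x_1)) = 1 ∧ 4 = 1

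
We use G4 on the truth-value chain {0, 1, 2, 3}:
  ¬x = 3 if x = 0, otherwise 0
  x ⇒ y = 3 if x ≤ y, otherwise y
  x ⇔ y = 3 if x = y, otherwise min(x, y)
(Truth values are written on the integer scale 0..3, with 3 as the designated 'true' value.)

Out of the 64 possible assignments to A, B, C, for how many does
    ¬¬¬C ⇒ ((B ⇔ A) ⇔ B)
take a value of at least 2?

value 3: 55 assignments (counts)
value 2: 2 assignments (counts)
value 1: 3 assignments
value 0: 4 assignments
So 57 of the 64 assignments meet the threshold.

57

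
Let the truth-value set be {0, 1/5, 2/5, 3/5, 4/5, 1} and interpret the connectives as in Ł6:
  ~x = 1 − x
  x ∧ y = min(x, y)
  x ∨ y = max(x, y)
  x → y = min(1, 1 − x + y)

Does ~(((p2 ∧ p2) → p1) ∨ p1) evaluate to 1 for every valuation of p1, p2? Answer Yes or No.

Counterexample: take p1 = 0, p2 = 0.
p2 ∧ p2 = 0 ∧ 0 = 0
(p2 ∧ p2) → p1 = 0 → 0 = 1
((p2 ∧ p2) → p1) ∨ p1 = 1 ∨ 0 = 1
~(((p2 ∧ p2) → p1) ∨ p1) = ~1 = 0
This gives 0 ≠ 1.

No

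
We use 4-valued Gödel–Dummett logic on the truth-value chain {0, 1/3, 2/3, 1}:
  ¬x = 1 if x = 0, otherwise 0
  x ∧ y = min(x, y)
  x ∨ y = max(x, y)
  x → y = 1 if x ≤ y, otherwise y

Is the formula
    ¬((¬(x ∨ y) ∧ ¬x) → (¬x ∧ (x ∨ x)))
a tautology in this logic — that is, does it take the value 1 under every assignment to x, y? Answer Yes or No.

Counterexample: take x = 0, y = 1/3.
x ∨ y = 0 ∨ 1/3 = 1/3
¬(x ∨ y) = ¬1/3 = 0
¬x = ¬0 = 1
¬(x ∨ y) ∧ ¬x = 0 ∧ 1 = 0
¬x = ¬0 = 1
x ∨ x = 0 ∨ 0 = 0
¬x ∧ (x ∨ x) = 1 ∧ 0 = 0
(¬(x ∨ y) ∧ ¬x) → (¬x ∧ (x ∨ x)) = 0 → 0 = 1
¬((¬(x ∨ y) ∧ ¬x) → (¬x ∧ (x ∨ x))) = ¬1 = 0
This gives 0 ≠ 1.

No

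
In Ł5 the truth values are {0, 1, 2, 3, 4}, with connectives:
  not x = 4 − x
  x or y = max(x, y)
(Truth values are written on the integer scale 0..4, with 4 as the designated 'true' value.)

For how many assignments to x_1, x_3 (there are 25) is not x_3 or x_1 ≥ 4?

9

value 4: 9 assignments (counts)
value 3: 7 assignments
value 2: 5 assignments
value 1: 3 assignments
value 0: 1 assignment
So 9 of the 25 assignments meet the threshold.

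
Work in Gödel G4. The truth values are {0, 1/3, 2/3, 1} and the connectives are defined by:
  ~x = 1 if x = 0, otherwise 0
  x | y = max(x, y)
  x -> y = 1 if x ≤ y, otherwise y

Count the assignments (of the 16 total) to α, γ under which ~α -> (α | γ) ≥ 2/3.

α = 0, γ = 0 ↦ 0  <
α = 0, γ = 1/3 ↦ 1/3  <
α = 0, γ = 2/3 ↦ 2/3  ≥
α = 0, γ = 1 ↦ 1  ≥
α = 1/3, γ = 0 ↦ 1  ≥
α = 1/3, γ = 1/3 ↦ 1  ≥
α = 1/3, γ = 2/3 ↦ 1  ≥
α = 1/3, γ = 1 ↦ 1  ≥
α = 2/3, γ = 0 ↦ 1  ≥
α = 2/3, γ = 1/3 ↦ 1  ≥
α = 2/3, γ = 2/3 ↦ 1  ≥
α = 2/3, γ = 1 ↦ 1  ≥
α = 1, γ = 0 ↦ 1  ≥
α = 1, γ = 1/3 ↦ 1  ≥
α = 1, γ = 2/3 ↦ 1  ≥
α = 1, γ = 1 ↦ 1  ≥
So 14 of the 16 assignments meet the threshold.

14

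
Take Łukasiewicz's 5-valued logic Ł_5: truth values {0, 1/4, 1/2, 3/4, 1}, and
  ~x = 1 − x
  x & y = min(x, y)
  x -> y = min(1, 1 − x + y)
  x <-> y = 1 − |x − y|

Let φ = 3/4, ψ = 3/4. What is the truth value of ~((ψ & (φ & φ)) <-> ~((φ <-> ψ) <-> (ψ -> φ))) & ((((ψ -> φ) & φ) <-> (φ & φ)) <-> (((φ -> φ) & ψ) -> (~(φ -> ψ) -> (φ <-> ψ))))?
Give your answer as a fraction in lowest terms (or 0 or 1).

3/4

φ & φ = 3/4 & 3/4 = 3/4
ψ & (φ & φ) = 3/4 & 3/4 = 3/4
φ <-> ψ = 3/4 <-> 3/4 = 1
ψ -> φ = 3/4 -> 3/4 = 1
(φ <-> ψ) <-> (ψ -> φ) = 1 <-> 1 = 1
~((φ <-> ψ) <-> (ψ -> φ)) = ~1 = 0
(ψ & (φ & φ)) <-> ~((φ <-> ψ) <-> (ψ -> φ)) = 3/4 <-> 0 = 1/4
~((ψ & (φ & φ)) <-> ~((φ <-> ψ) <-> (ψ -> φ))) = ~1/4 = 3/4
ψ -> φ = 3/4 -> 3/4 = 1
(ψ -> φ) & φ = 1 & 3/4 = 3/4
φ & φ = 3/4 & 3/4 = 3/4
((ψ -> φ) & φ) <-> (φ & φ) = 3/4 <-> 3/4 = 1
φ -> φ = 3/4 -> 3/4 = 1
(φ -> φ) & ψ = 1 & 3/4 = 3/4
φ -> ψ = 3/4 -> 3/4 = 1
~(φ -> ψ) = ~1 = 0
φ <-> ψ = 3/4 <-> 3/4 = 1
~(φ -> ψ) -> (φ <-> ψ) = 0 -> 1 = 1
((φ -> φ) & ψ) -> (~(φ -> ψ) -> (φ <-> ψ)) = 3/4 -> 1 = 1
(((ψ -> φ) & φ) <-> (φ & φ)) <-> (((φ -> φ) & ψ) -> (~(φ -> ψ) -> (φ <-> ψ))) = 1 <-> 1 = 1
~((ψ & (φ & φ)) <-> ~((φ <-> ψ) <-> (ψ -> φ))) & ((((ψ -> φ) & φ) <-> (φ & φ)) <-> (((φ -> φ) & ψ) -> (~(φ -> ψ) -> (φ <-> ψ)))) = 3/4 & 1 = 3/4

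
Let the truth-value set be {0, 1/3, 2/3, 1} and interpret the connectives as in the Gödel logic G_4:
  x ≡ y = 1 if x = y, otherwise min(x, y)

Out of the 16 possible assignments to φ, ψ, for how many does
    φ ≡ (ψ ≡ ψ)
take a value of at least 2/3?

φ = 0, ψ = 0 ↦ 0  <
φ = 0, ψ = 1/3 ↦ 0  <
φ = 0, ψ = 2/3 ↦ 0  <
φ = 0, ψ = 1 ↦ 0  <
φ = 1/3, ψ = 0 ↦ 1/3  <
φ = 1/3, ψ = 1/3 ↦ 1/3  <
φ = 1/3, ψ = 2/3 ↦ 1/3  <
φ = 1/3, ψ = 1 ↦ 1/3  <
φ = 2/3, ψ = 0 ↦ 2/3  ≥
φ = 2/3, ψ = 1/3 ↦ 2/3  ≥
φ = 2/3, ψ = 2/3 ↦ 2/3  ≥
φ = 2/3, ψ = 1 ↦ 2/3  ≥
φ = 1, ψ = 0 ↦ 1  ≥
φ = 1, ψ = 1/3 ↦ 1  ≥
φ = 1, ψ = 2/3 ↦ 1  ≥
φ = 1, ψ = 1 ↦ 1  ≥
So 8 of the 16 assignments meet the threshold.

8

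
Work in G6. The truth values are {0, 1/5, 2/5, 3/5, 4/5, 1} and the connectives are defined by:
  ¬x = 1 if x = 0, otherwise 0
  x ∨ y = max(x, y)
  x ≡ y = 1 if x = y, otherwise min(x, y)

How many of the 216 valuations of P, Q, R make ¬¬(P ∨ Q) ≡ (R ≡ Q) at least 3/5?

76

value 1: 40 assignments (counts)
value 4/5: 12 assignments (counts)
value 3/5: 24 assignments (counts)
value 2/5: 36 assignments
value 1/5: 48 assignments
value 0: 56 assignments
So 76 of the 216 assignments meet the threshold.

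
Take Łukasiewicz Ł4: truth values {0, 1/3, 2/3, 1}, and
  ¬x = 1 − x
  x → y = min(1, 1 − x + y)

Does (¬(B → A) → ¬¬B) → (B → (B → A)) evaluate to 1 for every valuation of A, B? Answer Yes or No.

No

Counterexample: take A = 0, B = 2/3.
B → A = 2/3 → 0 = 1/3
¬(B → A) = ¬1/3 = 2/3
¬B = ¬2/3 = 1/3
¬¬B = ¬1/3 = 2/3
¬(B → A) → ¬¬B = 2/3 → 2/3 = 1
B → A = 2/3 → 0 = 1/3
B → (B → A) = 2/3 → 1/3 = 2/3
(¬(B → A) → ¬¬B) → (B → (B → A)) = 1 → 2/3 = 2/3
This gives 2/3 ≠ 1.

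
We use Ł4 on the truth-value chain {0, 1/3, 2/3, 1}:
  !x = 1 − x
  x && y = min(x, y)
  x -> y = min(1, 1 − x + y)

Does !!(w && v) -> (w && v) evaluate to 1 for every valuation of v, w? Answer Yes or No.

v = 0, w = 0 ↦ 1
v = 0, w = 1/3 ↦ 1
v = 0, w = 2/3 ↦ 1
v = 0, w = 1 ↦ 1
v = 1/3, w = 0 ↦ 1
v = 1/3, w = 1/3 ↦ 1
v = 1/3, w = 2/3 ↦ 1
v = 1/3, w = 1 ↦ 1
v = 2/3, w = 0 ↦ 1
v = 2/3, w = 1/3 ↦ 1
v = 2/3, w = 2/3 ↦ 1
v = 2/3, w = 1 ↦ 1
v = 1, w = 0 ↦ 1
v = 1, w = 1/3 ↦ 1
v = 1, w = 2/3 ↦ 1
v = 1, w = 1 ↦ 1
Every assignment gives a value ≥ 1.

Yes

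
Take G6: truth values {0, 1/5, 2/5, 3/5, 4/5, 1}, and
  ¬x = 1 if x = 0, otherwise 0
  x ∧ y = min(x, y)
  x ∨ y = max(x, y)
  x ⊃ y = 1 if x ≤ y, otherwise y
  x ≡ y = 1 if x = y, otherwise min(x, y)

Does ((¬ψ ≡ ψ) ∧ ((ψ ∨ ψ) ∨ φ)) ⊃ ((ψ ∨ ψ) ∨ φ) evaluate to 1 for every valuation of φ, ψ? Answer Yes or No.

Yes

At φ = 0, ψ = 3/5, for instance:
¬ψ = ¬3/5 = 0
¬ψ ≡ ψ = 0 ≡ 3/5 = 0
ψ ∨ ψ = 3/5 ∨ 3/5 = 3/5
(ψ ∨ ψ) ∨ φ = 3/5 ∨ 0 = 3/5
(¬ψ ≡ ψ) ∧ ((ψ ∨ ψ) ∨ φ) = 0 ∧ 3/5 = 0
((¬ψ ≡ ψ) ∧ ((ψ ∨ ψ) ∨ φ)) ⊃ ((ψ ∨ ψ) ∨ φ) = 0 ⊃ 3/5 = 1
and checking the remaining 35 assignments likewise gives ≥ 1 in every case.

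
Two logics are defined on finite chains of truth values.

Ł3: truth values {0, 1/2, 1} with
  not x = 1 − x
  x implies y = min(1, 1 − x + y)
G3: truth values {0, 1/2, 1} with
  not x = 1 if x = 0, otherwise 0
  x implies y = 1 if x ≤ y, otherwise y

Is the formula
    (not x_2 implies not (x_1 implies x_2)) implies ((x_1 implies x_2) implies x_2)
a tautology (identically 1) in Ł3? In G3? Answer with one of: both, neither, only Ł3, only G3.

In Ł3: every assignment gives 1 — tautology.
In G3: at x_1 = 0, x_2 = 1/2 the value is 1/2 — not a tautology.

only Ł3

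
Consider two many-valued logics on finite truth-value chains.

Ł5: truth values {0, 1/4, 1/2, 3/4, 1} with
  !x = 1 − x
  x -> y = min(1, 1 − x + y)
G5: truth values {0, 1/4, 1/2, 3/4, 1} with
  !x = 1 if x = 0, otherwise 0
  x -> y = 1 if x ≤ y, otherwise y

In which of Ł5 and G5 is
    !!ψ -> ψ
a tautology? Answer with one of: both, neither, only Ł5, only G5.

In Ł5: every assignment gives 1 — tautology.
In G5: at ψ = 1/4 the value is 1/4 — not a tautology.

only Ł5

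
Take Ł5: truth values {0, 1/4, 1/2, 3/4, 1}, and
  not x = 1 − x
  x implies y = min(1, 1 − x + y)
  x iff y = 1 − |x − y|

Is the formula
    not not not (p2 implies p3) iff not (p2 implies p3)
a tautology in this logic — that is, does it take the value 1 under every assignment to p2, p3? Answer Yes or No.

Yes

At p2 = 1, p3 = 1/2, for instance:
p2 implies p3 = 1 implies 1/2 = 1/2
not (p2 implies p3) = not 1/2 = 1/2
not not (p2 implies p3) = not 1/2 = 1/2
not not not (p2 implies p3) = not 1/2 = 1/2
not not not (p2 implies p3) iff not (p2 implies p3) = 1/2 iff 1/2 = 1
and checking the remaining 24 assignments likewise gives ≥ 1 in every case.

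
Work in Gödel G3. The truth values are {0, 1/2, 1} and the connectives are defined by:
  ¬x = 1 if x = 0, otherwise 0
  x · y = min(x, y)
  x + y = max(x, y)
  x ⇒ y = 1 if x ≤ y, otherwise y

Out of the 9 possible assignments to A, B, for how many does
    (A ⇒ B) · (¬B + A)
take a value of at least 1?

2

A = 0, B = 0 ↦ 1  ≥
A = 0, B = 1/2 ↦ 0  <
A = 0, B = 1 ↦ 0  <
A = 1/2, B = 0 ↦ 0  <
A = 1/2, B = 1/2 ↦ 1/2  <
A = 1/2, B = 1 ↦ 1/2  <
A = 1, B = 0 ↦ 0  <
A = 1, B = 1/2 ↦ 1/2  <
A = 1, B = 1 ↦ 1  ≥
So 2 of the 9 assignments meet the threshold.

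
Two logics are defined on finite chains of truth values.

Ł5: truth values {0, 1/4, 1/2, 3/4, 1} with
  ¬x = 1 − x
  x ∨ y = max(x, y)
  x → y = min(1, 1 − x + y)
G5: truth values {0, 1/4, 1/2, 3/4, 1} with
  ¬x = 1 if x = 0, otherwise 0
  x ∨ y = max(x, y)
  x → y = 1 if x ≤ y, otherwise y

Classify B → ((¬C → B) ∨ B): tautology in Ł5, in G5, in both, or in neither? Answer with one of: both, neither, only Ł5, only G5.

both

In Ł5: every assignment gives 1 — tautology.
In G5: every assignment gives 1 — tautology.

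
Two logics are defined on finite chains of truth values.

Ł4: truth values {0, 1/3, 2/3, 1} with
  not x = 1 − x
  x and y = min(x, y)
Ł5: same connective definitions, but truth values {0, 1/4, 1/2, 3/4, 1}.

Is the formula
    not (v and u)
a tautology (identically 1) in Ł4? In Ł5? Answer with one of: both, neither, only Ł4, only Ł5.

In Ł4: at u = 1/3, v = 1/3 the value is 2/3 — not a tautology.
In Ł5: at u = 1/4, v = 1/4 the value is 3/4 — not a tautology.

neither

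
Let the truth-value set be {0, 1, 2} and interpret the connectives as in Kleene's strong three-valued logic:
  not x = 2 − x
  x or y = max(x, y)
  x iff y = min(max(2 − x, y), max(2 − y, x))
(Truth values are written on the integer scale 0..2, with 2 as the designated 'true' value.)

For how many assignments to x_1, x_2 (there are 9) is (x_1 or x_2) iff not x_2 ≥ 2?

x_1 = 0, x_2 = 0 ↦ 0  <
x_1 = 0, x_2 = 1 ↦ 1  <
x_1 = 0, x_2 = 2 ↦ 0  <
x_1 = 1, x_2 = 0 ↦ 1  <
x_1 = 1, x_2 = 1 ↦ 1  <
x_1 = 1, x_2 = 2 ↦ 0  <
x_1 = 2, x_2 = 0 ↦ 2  ≥
x_1 = 2, x_2 = 1 ↦ 1  <
x_1 = 2, x_2 = 2 ↦ 0  <
So 1 of the 9 assignments meets the threshold.

1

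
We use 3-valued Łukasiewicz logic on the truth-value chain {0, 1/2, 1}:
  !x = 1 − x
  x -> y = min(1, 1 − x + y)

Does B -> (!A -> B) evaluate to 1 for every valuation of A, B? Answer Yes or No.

Yes

A = 0, B = 0 ↦ 1
A = 0, B = 1/2 ↦ 1
A = 0, B = 1 ↦ 1
A = 1/2, B = 0 ↦ 1
A = 1/2, B = 1/2 ↦ 1
A = 1/2, B = 1 ↦ 1
A = 1, B = 0 ↦ 1
A = 1, B = 1/2 ↦ 1
A = 1, B = 1 ↦ 1
Every assignment gives a value ≥ 1.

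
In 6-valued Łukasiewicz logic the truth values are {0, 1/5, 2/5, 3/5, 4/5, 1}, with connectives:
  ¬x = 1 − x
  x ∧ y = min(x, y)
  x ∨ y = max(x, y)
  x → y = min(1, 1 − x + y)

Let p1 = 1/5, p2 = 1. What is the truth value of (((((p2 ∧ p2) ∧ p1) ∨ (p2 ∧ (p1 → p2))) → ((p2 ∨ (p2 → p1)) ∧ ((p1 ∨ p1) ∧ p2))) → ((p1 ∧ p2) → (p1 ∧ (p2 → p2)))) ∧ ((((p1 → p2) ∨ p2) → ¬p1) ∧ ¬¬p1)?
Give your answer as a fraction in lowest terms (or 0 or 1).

p2 ∧ p2 = 1 ∧ 1 = 1
(p2 ∧ p2) ∧ p1 = 1 ∧ 1/5 = 1/5
p1 → p2 = 1/5 → 1 = 1
p2 ∧ (p1 → p2) = 1 ∧ 1 = 1
((p2 ∧ p2) ∧ p1) ∨ (p2 ∧ (p1 → p2)) = 1/5 ∨ 1 = 1
p2 → p1 = 1 → 1/5 = 1/5
p2 ∨ (p2 → p1) = 1 ∨ 1/5 = 1
p1 ∨ p1 = 1/5 ∨ 1/5 = 1/5
(p1 ∨ p1) ∧ p2 = 1/5 ∧ 1 = 1/5
(p2 ∨ (p2 → p1)) ∧ ((p1 ∨ p1) ∧ p2) = 1 ∧ 1/5 = 1/5
(((p2 ∧ p2) ∧ p1) ∨ (p2 ∧ (p1 → p2))) → ((p2 ∨ (p2 → p1)) ∧ ((p1 ∨ p1) ∧ p2)) = 1 → 1/5 = 1/5
p1 ∧ p2 = 1/5 ∧ 1 = 1/5
p2 → p2 = 1 → 1 = 1
p1 ∧ (p2 → p2) = 1/5 ∧ 1 = 1/5
(p1 ∧ p2) → (p1 ∧ (p2 → p2)) = 1/5 → 1/5 = 1
((((p2 ∧ p2) ∧ p1) ∨ (p2 ∧ (p1 → p2))) → ((p2 ∨ (p2 → p1)) ∧ ((p1 ∨ p1) ∧ p2))) → ((p1 ∧ p2) → (p1 ∧ (p2 → p2))) = 1/5 → 1 = 1
p1 → p2 = 1/5 → 1 = 1
(p1 → p2) ∨ p2 = 1 ∨ 1 = 1
¬p1 = ¬1/5 = 4/5
((p1 → p2) ∨ p2) → ¬p1 = 1 → 4/5 = 4/5
¬p1 = ¬1/5 = 4/5
¬¬p1 = ¬4/5 = 1/5
(((p1 → p2) ∨ p2) → ¬p1) ∧ ¬¬p1 = 4/5 ∧ 1/5 = 1/5
(((((p2 ∧ p2) ∧ p1) ∨ (p2 ∧ (p1 → p2))) → ((p2 ∨ (p2 → p1)) ∧ ((p1 ∨ p1) ∧ p2))) → ((p1 ∧ p2) → (p1 ∧ (p2 → p2)))) ∧ ((((p1 → p2) ∨ p2) → ¬p1) ∧ ¬¬p1) = 1 ∧ 1/5 = 1/5

1/5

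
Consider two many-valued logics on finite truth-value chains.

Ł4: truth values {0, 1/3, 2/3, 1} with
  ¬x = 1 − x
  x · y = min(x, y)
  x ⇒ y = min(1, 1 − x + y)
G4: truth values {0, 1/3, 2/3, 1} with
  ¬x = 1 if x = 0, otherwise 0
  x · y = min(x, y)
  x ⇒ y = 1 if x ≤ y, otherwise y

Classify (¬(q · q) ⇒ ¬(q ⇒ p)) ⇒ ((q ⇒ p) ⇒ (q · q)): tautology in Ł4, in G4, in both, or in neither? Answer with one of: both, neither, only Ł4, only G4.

In Ł4: every assignment gives 1 — tautology.
In G4: at p = 1/3, q = 1/3 the value is 1/3 — not a tautology.

only Ł4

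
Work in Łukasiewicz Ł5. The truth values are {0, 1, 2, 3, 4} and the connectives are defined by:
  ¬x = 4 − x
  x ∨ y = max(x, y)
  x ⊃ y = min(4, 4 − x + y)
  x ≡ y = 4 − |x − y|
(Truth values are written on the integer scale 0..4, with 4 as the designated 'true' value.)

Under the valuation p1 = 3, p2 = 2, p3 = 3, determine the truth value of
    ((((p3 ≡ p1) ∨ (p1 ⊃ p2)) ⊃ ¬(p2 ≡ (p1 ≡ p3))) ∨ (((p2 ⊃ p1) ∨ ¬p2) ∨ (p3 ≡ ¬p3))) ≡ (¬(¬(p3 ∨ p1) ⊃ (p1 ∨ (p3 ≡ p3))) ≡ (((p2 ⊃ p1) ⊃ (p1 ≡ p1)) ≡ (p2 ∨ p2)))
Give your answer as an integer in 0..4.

2

p3 ≡ p1 = 3 ≡ 3 = 4
p1 ⊃ p2 = 3 ⊃ 2 = 3
(p3 ≡ p1) ∨ (p1 ⊃ p2) = 4 ∨ 3 = 4
p1 ≡ p3 = 3 ≡ 3 = 4
p2 ≡ (p1 ≡ p3) = 2 ≡ 4 = 2
¬(p2 ≡ (p1 ≡ p3)) = ¬2 = 2
((p3 ≡ p1) ∨ (p1 ⊃ p2)) ⊃ ¬(p2 ≡ (p1 ≡ p3)) = 4 ⊃ 2 = 2
p2 ⊃ p1 = 2 ⊃ 3 = 4
¬p2 = ¬2 = 2
(p2 ⊃ p1) ∨ ¬p2 = 4 ∨ 2 = 4
¬p3 = ¬3 = 1
p3 ≡ ¬p3 = 3 ≡ 1 = 2
((p2 ⊃ p1) ∨ ¬p2) ∨ (p3 ≡ ¬p3) = 4 ∨ 2 = 4
(((p3 ≡ p1) ∨ (p1 ⊃ p2)) ⊃ ¬(p2 ≡ (p1 ≡ p3))) ∨ (((p2 ⊃ p1) ∨ ¬p2) ∨ (p3 ≡ ¬p3)) = 2 ∨ 4 = 4
p3 ∨ p1 = 3 ∨ 3 = 3
¬(p3 ∨ p1) = ¬3 = 1
p3 ≡ p3 = 3 ≡ 3 = 4
p1 ∨ (p3 ≡ p3) = 3 ∨ 4 = 4
¬(p3 ∨ p1) ⊃ (p1 ∨ (p3 ≡ p3)) = 1 ⊃ 4 = 4
¬(¬(p3 ∨ p1) ⊃ (p1 ∨ (p3 ≡ p3))) = ¬4 = 0
p2 ⊃ p1 = 2 ⊃ 3 = 4
p1 ≡ p1 = 3 ≡ 3 = 4
(p2 ⊃ p1) ⊃ (p1 ≡ p1) = 4 ⊃ 4 = 4
p2 ∨ p2 = 2 ∨ 2 = 2
((p2 ⊃ p1) ⊃ (p1 ≡ p1)) ≡ (p2 ∨ p2) = 4 ≡ 2 = 2
¬(¬(p3 ∨ p1) ⊃ (p1 ∨ (p3 ≡ p3))) ≡ (((p2 ⊃ p1) ⊃ (p1 ≡ p1)) ≡ (p2 ∨ p2)) = 0 ≡ 2 = 2
((((p3 ≡ p1) ∨ (p1 ⊃ p2)) ⊃ ¬(p2 ≡ (p1 ≡ p3))) ∨ (((p2 ⊃ p1) ∨ ¬p2) ∨ (p3 ≡ ¬p3))) ≡ (¬(¬(p3 ∨ p1) ⊃ (p1 ∨ (p3 ≡ p3))) ≡ (((p2 ⊃ p1) ⊃ (p1 ≡ p1)) ≡ (p2 ∨ p2))) = 4 ≡ 2 = 2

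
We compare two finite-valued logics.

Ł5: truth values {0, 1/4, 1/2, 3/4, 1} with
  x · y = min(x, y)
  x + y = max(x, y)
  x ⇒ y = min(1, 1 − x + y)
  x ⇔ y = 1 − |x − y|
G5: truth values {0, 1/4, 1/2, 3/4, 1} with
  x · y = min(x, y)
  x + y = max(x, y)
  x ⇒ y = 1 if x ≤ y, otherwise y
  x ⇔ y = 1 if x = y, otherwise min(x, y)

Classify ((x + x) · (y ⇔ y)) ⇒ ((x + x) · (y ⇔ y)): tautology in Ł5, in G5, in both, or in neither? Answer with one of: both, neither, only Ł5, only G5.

In Ł5: every assignment gives 1 — tautology.
In G5: every assignment gives 1 — tautology.

both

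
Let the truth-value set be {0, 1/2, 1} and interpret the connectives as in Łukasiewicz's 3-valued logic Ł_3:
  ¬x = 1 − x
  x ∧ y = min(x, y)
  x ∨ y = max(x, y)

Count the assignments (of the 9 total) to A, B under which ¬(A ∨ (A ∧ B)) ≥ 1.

3

A = 0, B = 0 ↦ 1  ≥
A = 0, B = 1/2 ↦ 1  ≥
A = 0, B = 1 ↦ 1  ≥
A = 1/2, B = 0 ↦ 1/2  <
A = 1/2, B = 1/2 ↦ 1/2  <
A = 1/2, B = 1 ↦ 1/2  <
A = 1, B = 0 ↦ 0  <
A = 1, B = 1/2 ↦ 0  <
A = 1, B = 1 ↦ 0  <
So 3 of the 9 assignments meet the threshold.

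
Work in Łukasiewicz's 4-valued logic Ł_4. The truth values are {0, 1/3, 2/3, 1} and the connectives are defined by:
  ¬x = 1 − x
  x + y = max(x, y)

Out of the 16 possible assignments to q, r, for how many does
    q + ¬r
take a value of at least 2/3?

q = 0, r = 0 ↦ 1  ≥
q = 0, r = 1/3 ↦ 2/3  ≥
q = 0, r = 2/3 ↦ 1/3  <
q = 0, r = 1 ↦ 0  <
q = 1/3, r = 0 ↦ 1  ≥
q = 1/3, r = 1/3 ↦ 2/3  ≥
q = 1/3, r = 2/3 ↦ 1/3  <
q = 1/3, r = 1 ↦ 1/3  <
q = 2/3, r = 0 ↦ 1  ≥
q = 2/3, r = 1/3 ↦ 2/3  ≥
q = 2/3, r = 2/3 ↦ 2/3  ≥
q = 2/3, r = 1 ↦ 2/3  ≥
q = 1, r = 0 ↦ 1  ≥
q = 1, r = 1/3 ↦ 1  ≥
q = 1, r = 2/3 ↦ 1  ≥
q = 1, r = 1 ↦ 1  ≥
So 12 of the 16 assignments meet the threshold.

12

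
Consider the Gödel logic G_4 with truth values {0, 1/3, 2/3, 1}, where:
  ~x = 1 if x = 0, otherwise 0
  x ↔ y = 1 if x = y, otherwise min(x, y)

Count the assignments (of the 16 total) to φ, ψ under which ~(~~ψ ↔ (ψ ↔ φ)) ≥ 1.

4

φ = 0, ψ = 0 ↦ 1  ≥
φ = 0, ψ = 1/3 ↦ 1  ≥
φ = 0, ψ = 2/3 ↦ 1  ≥
φ = 0, ψ = 1 ↦ 1  ≥
φ = 1/3, ψ = 0 ↦ 0  <
φ = 1/3, ψ = 1/3 ↦ 0  <
φ = 1/3, ψ = 2/3 ↦ 0  <
φ = 1/3, ψ = 1 ↦ 0  <
φ = 2/3, ψ = 0 ↦ 0  <
φ = 2/3, ψ = 1/3 ↦ 0  <
φ = 2/3, ψ = 2/3 ↦ 0  <
φ = 2/3, ψ = 1 ↦ 0  <
φ = 1, ψ = 0 ↦ 0  <
φ = 1, ψ = 1/3 ↦ 0  <
φ = 1, ψ = 2/3 ↦ 0  <
φ = 1, ψ = 1 ↦ 0  <
So 4 of the 16 assignments meet the threshold.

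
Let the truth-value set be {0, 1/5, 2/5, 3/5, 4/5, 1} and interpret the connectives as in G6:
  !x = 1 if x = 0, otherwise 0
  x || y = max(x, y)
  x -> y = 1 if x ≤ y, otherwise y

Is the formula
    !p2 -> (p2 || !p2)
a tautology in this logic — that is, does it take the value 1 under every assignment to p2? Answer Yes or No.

p2 = 0 ↦ 1
p2 = 1/5 ↦ 1
p2 = 2/5 ↦ 1
p2 = 3/5 ↦ 1
p2 = 4/5 ↦ 1
p2 = 1 ↦ 1
Every assignment gives a value ≥ 1.

Yes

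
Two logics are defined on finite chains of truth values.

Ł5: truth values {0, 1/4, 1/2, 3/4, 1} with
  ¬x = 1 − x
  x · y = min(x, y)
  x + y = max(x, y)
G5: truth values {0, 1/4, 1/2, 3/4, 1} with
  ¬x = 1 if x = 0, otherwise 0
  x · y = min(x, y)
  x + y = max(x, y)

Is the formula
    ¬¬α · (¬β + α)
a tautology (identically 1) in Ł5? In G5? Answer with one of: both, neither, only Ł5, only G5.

In Ł5: at α = 0, β = 0 the value is 0 — not a tautology.
In G5: at α = 0, β = 0 the value is 0 — not a tautology.

neither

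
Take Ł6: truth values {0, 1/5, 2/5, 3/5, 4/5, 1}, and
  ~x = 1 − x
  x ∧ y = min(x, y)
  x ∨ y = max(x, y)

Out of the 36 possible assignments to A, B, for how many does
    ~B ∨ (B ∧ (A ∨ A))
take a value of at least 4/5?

value 1: 7 assignments (counts)
value 4/5: 9 assignments (counts)
value 3/5: 11 assignments
value 2/5: 5 assignments
value 1/5: 3 assignments
value 0: 1 assignment
So 16 of the 36 assignments meet the threshold.

16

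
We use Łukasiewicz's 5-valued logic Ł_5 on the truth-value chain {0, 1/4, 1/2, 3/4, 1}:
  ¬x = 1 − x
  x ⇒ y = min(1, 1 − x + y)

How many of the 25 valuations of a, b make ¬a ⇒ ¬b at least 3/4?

19

value 1: 15 assignments (counts)
value 3/4: 4 assignments (counts)
value 1/2: 3 assignments
value 1/4: 2 assignments
value 0: 1 assignment
So 19 of the 25 assignments meet the threshold.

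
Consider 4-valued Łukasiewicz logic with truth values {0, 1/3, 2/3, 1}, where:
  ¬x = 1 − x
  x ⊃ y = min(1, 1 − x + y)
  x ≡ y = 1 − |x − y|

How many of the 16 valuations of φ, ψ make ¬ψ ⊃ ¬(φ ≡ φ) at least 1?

4

φ = 0, ψ = 0 ↦ 0  <
φ = 0, ψ = 1/3 ↦ 1/3  <
φ = 0, ψ = 2/3 ↦ 2/3  <
φ = 0, ψ = 1 ↦ 1  ≥
φ = 1/3, ψ = 0 ↦ 0  <
φ = 1/3, ψ = 1/3 ↦ 1/3  <
φ = 1/3, ψ = 2/3 ↦ 2/3  <
φ = 1/3, ψ = 1 ↦ 1  ≥
φ = 2/3, ψ = 0 ↦ 0  <
φ = 2/3, ψ = 1/3 ↦ 1/3  <
φ = 2/3, ψ = 2/3 ↦ 2/3  <
φ = 2/3, ψ = 1 ↦ 1  ≥
φ = 1, ψ = 0 ↦ 0  <
φ = 1, ψ = 1/3 ↦ 1/3  <
φ = 1, ψ = 2/3 ↦ 2/3  <
φ = 1, ψ = 1 ↦ 1  ≥
So 4 of the 16 assignments meet the threshold.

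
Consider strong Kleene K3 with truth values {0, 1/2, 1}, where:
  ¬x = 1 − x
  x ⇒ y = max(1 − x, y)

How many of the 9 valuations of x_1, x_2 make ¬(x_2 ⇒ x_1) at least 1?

x_1 = 0, x_2 = 0 ↦ 0  <
x_1 = 0, x_2 = 1/2 ↦ 1/2  <
x_1 = 0, x_2 = 1 ↦ 1  ≥
x_1 = 1/2, x_2 = 0 ↦ 0  <
x_1 = 1/2, x_2 = 1/2 ↦ 1/2  <
x_1 = 1/2, x_2 = 1 ↦ 1/2  <
x_1 = 1, x_2 = 0 ↦ 0  <
x_1 = 1, x_2 = 1/2 ↦ 0  <
x_1 = 1, x_2 = 1 ↦ 0  <
So 1 of the 9 assignments meets the threshold.

1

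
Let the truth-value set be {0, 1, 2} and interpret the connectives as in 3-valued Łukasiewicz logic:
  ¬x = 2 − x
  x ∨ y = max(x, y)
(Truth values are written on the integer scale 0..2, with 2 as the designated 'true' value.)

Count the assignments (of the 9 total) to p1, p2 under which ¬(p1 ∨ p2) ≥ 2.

p1 = 0, p2 = 0 ↦ 2  ≥
p1 = 0, p2 = 1 ↦ 1  <
p1 = 0, p2 = 2 ↦ 0  <
p1 = 1, p2 = 0 ↦ 1  <
p1 = 1, p2 = 1 ↦ 1  <
p1 = 1, p2 = 2 ↦ 0  <
p1 = 2, p2 = 0 ↦ 0  <
p1 = 2, p2 = 1 ↦ 0  <
p1 = 2, p2 = 2 ↦ 0  <
So 1 of the 9 assignments meets the threshold.

1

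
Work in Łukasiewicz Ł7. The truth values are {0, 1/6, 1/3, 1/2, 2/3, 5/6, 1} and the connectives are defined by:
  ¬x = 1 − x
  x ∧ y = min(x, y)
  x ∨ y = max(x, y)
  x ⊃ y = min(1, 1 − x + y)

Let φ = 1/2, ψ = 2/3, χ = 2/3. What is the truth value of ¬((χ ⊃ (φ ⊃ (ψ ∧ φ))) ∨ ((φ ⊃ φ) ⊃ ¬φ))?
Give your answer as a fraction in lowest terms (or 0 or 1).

ψ ∧ φ = 2/3 ∧ 1/2 = 1/2
φ ⊃ (ψ ∧ φ) = 1/2 ⊃ 1/2 = 1
χ ⊃ (φ ⊃ (ψ ∧ φ)) = 2/3 ⊃ 1 = 1
φ ⊃ φ = 1/2 ⊃ 1/2 = 1
¬φ = ¬1/2 = 1/2
(φ ⊃ φ) ⊃ ¬φ = 1 ⊃ 1/2 = 1/2
(χ ⊃ (φ ⊃ (ψ ∧ φ))) ∨ ((φ ⊃ φ) ⊃ ¬φ) = 1 ∨ 1/2 = 1
¬((χ ⊃ (φ ⊃ (ψ ∧ φ))) ∨ ((φ ⊃ φ) ⊃ ¬φ)) = ¬1 = 0

0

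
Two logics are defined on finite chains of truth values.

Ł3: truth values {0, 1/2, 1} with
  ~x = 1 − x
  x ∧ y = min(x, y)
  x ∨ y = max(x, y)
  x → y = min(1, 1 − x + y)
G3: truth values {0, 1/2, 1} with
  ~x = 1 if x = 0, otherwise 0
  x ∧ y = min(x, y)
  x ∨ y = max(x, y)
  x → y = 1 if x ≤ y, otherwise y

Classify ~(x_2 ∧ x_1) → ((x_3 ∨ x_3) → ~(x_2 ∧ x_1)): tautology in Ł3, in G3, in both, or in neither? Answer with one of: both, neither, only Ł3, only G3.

both

In Ł3: every assignment gives 1 — tautology.
In G3: every assignment gives 1 — tautology.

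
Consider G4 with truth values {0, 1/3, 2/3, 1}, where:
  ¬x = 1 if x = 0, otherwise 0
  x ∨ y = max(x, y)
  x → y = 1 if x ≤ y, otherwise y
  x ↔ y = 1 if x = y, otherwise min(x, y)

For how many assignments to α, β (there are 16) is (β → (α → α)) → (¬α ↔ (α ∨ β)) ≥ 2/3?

α = 0, β = 0 ↦ 0  <
α = 0, β = 1/3 ↦ 1/3  <
α = 0, β = 2/3 ↦ 2/3  ≥
α = 0, β = 1 ↦ 1  ≥
α = 1/3, β = 0 ↦ 0  <
α = 1/3, β = 1/3 ↦ 0  <
α = 1/3, β = 2/3 ↦ 0  <
α = 1/3, β = 1 ↦ 0  <
α = 2/3, β = 0 ↦ 0  <
α = 2/3, β = 1/3 ↦ 0  <
α = 2/3, β = 2/3 ↦ 0  <
α = 2/3, β = 1 ↦ 0  <
α = 1, β = 0 ↦ 0  <
α = 1, β = 1/3 ↦ 0  <
α = 1, β = 2/3 ↦ 0  <
α = 1, β = 1 ↦ 0  <
So 2 of the 16 assignments meet the threshold.

2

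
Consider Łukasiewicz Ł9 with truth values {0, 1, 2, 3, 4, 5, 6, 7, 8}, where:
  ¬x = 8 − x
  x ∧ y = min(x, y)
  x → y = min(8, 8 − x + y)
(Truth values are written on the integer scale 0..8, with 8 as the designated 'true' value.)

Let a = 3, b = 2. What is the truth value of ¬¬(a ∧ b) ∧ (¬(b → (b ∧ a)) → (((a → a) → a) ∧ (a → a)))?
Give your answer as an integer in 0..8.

2

a ∧ b = 3 ∧ 2 = 2
¬(a ∧ b) = ¬2 = 6
¬¬(a ∧ b) = ¬6 = 2
b ∧ a = 2 ∧ 3 = 2
b → (b ∧ a) = 2 → 2 = 8
¬(b → (b ∧ a)) = ¬8 = 0
a → a = 3 → 3 = 8
(a → a) → a = 8 → 3 = 3
a → a = 3 → 3 = 8
((a → a) → a) ∧ (a → a) = 3 ∧ 8 = 3
¬(b → (b ∧ a)) → (((a → a) → a) ∧ (a → a)) = 0 → 3 = 8
¬¬(a ∧ b) ∧ (¬(b → (b ∧ a)) → (((a → a) → a) ∧ (a → a))) = 2 ∧ 8 = 2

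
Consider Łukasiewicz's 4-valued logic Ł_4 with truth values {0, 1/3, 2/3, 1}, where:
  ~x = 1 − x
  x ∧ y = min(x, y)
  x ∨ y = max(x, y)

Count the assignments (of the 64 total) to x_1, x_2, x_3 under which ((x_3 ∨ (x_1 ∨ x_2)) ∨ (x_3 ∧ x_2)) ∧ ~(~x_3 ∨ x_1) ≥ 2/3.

16

value 1: 4 assignments (counts)
value 2/3: 12 assignments (counts)
value 1/3: 20 assignments
value 0: 28 assignments
So 16 of the 64 assignments meet the threshold.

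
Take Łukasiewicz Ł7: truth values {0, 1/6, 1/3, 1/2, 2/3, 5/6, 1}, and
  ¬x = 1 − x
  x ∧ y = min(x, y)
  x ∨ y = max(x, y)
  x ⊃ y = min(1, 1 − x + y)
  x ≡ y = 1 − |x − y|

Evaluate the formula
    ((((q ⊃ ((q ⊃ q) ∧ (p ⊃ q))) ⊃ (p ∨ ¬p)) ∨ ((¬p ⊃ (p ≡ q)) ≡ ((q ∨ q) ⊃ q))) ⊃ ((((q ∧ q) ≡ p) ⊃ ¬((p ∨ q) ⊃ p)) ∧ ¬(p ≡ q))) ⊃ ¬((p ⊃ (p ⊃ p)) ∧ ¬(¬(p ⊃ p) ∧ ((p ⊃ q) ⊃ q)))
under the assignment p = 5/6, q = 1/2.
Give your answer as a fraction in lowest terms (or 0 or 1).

2/3

q ⊃ q = 1/2 ⊃ 1/2 = 1
p ⊃ q = 5/6 ⊃ 1/2 = 2/3
(q ⊃ q) ∧ (p ⊃ q) = 1 ∧ 2/3 = 2/3
q ⊃ ((q ⊃ q) ∧ (p ⊃ q)) = 1/2 ⊃ 2/3 = 1
¬p = ¬5/6 = 1/6
p ∨ ¬p = 5/6 ∨ 1/6 = 5/6
(q ⊃ ((q ⊃ q) ∧ (p ⊃ q))) ⊃ (p ∨ ¬p) = 1 ⊃ 5/6 = 5/6
¬p = ¬5/6 = 1/6
p ≡ q = 5/6 ≡ 1/2 = 2/3
¬p ⊃ (p ≡ q) = 1/6 ⊃ 2/3 = 1
q ∨ q = 1/2 ∨ 1/2 = 1/2
(q ∨ q) ⊃ q = 1/2 ⊃ 1/2 = 1
(¬p ⊃ (p ≡ q)) ≡ ((q ∨ q) ⊃ q) = 1 ≡ 1 = 1
((q ⊃ ((q ⊃ q) ∧ (p ⊃ q))) ⊃ (p ∨ ¬p)) ∨ ((¬p ⊃ (p ≡ q)) ≡ ((q ∨ q) ⊃ q)) = 5/6 ∨ 1 = 1
q ∧ q = 1/2 ∧ 1/2 = 1/2
(q ∧ q) ≡ p = 1/2 ≡ 5/6 = 2/3
p ∨ q = 5/6 ∨ 1/2 = 5/6
(p ∨ q) ⊃ p = 5/6 ⊃ 5/6 = 1
¬((p ∨ q) ⊃ p) = ¬1 = 0
((q ∧ q) ≡ p) ⊃ ¬((p ∨ q) ⊃ p) = 2/3 ⊃ 0 = 1/3
p ≡ q = 5/6 ≡ 1/2 = 2/3
¬(p ≡ q) = ¬2/3 = 1/3
(((q ∧ q) ≡ p) ⊃ ¬((p ∨ q) ⊃ p)) ∧ ¬(p ≡ q) = 1/3 ∧ 1/3 = 1/3
(((q ⊃ ((q ⊃ q) ∧ (p ⊃ q))) ⊃ (p ∨ ¬p)) ∨ ((¬p ⊃ (p ≡ q)) ≡ ((q ∨ q) ⊃ q))) ⊃ ((((q ∧ q) ≡ p) ⊃ ¬((p ∨ q) ⊃ p)) ∧ ¬(p ≡ q)) = 1 ⊃ 1/3 = 1/3
p ⊃ p = 5/6 ⊃ 5/6 = 1
p ⊃ (p ⊃ p) = 5/6 ⊃ 1 = 1
p ⊃ p = 5/6 ⊃ 5/6 = 1
¬(p ⊃ p) = ¬1 = 0
p ⊃ q = 5/6 ⊃ 1/2 = 2/3
(p ⊃ q) ⊃ q = 2/3 ⊃ 1/2 = 5/6
¬(p ⊃ p) ∧ ((p ⊃ q) ⊃ q) = 0 ∧ 5/6 = 0
¬(¬(p ⊃ p) ∧ ((p ⊃ q) ⊃ q)) = ¬0 = 1
(p ⊃ (p ⊃ p)) ∧ ¬(¬(p ⊃ p) ∧ ((p ⊃ q) ⊃ q)) = 1 ∧ 1 = 1
¬((p ⊃ (p ⊃ p)) ∧ ¬(¬(p ⊃ p) ∧ ((p ⊃ q) ⊃ q))) = ¬1 = 0
((((q ⊃ ((q ⊃ q) ∧ (p ⊃ q))) ⊃ (p ∨ ¬p)) ∨ ((¬p ⊃ (p ≡ q)) ≡ ((q ∨ q) ⊃ q))) ⊃ ((((q ∧ q) ≡ p) ⊃ ¬((p ∨ q) ⊃ p)) ∧ ¬(p ≡ q))) ⊃ ¬((p ⊃ (p ⊃ p)) ∧ ¬(¬(p ⊃ p) ∧ ((p ⊃ q) ⊃ q))) = 1/3 ⊃ 0 = 2/3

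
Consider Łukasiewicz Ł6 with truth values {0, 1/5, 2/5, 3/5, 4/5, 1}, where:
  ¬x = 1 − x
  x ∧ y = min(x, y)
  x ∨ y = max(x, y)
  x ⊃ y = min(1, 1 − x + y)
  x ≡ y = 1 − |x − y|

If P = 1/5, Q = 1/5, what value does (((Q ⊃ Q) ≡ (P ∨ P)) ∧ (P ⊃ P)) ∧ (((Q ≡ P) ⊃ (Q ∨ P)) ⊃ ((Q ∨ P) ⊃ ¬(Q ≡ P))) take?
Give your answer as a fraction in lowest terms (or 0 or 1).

1/5

Q ⊃ Q = 1/5 ⊃ 1/5 = 1
P ∨ P = 1/5 ∨ 1/5 = 1/5
(Q ⊃ Q) ≡ (P ∨ P) = 1 ≡ 1/5 = 1/5
P ⊃ P = 1/5 ⊃ 1/5 = 1
((Q ⊃ Q) ≡ (P ∨ P)) ∧ (P ⊃ P) = 1/5 ∧ 1 = 1/5
Q ≡ P = 1/5 ≡ 1/5 = 1
Q ∨ P = 1/5 ∨ 1/5 = 1/5
(Q ≡ P) ⊃ (Q ∨ P) = 1 ⊃ 1/5 = 1/5
Q ∨ P = 1/5 ∨ 1/5 = 1/5
Q ≡ P = 1/5 ≡ 1/5 = 1
¬(Q ≡ P) = ¬1 = 0
(Q ∨ P) ⊃ ¬(Q ≡ P) = 1/5 ⊃ 0 = 4/5
((Q ≡ P) ⊃ (Q ∨ P)) ⊃ ((Q ∨ P) ⊃ ¬(Q ≡ P)) = 1/5 ⊃ 4/5 = 1
(((Q ⊃ Q) ≡ (P ∨ P)) ∧ (P ⊃ P)) ∧ (((Q ≡ P) ⊃ (Q ∨ P)) ⊃ ((Q ∨ P) ⊃ ¬(Q ≡ P))) = 1/5 ∧ 1 = 1/5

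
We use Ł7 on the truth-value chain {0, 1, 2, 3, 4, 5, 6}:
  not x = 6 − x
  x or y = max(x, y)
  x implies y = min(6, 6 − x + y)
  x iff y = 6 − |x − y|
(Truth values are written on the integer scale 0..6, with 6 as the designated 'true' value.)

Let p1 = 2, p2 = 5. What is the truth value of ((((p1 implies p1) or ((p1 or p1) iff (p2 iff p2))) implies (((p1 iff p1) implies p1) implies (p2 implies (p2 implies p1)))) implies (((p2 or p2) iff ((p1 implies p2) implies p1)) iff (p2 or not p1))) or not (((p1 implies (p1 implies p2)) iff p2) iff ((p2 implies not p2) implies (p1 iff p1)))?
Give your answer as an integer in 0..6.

4

p1 implies p1 = 2 implies 2 = 6
p1 or p1 = 2 or 2 = 2
p2 iff p2 = 5 iff 5 = 6
(p1 or p1) iff (p2 iff p2) = 2 iff 6 = 2
(p1 implies p1) or ((p1 or p1) iff (p2 iff p2)) = 6 or 2 = 6
p1 iff p1 = 2 iff 2 = 6
(p1 iff p1) implies p1 = 6 implies 2 = 2
p2 implies p1 = 5 implies 2 = 3
p2 implies (p2 implies p1) = 5 implies 3 = 4
((p1 iff p1) implies p1) implies (p2 implies (p2 implies p1)) = 2 implies 4 = 6
((p1 implies p1) or ((p1 or p1) iff (p2 iff p2))) implies (((p1 iff p1) implies p1) implies (p2 implies (p2 implies p1))) = 6 implies 6 = 6
p2 or p2 = 5 or 5 = 5
p1 implies p2 = 2 implies 5 = 6
(p1 implies p2) implies p1 = 6 implies 2 = 2
(p2 or p2) iff ((p1 implies p2) implies p1) = 5 iff 2 = 3
not p1 = not 2 = 4
p2 or not p1 = 5 or 4 = 5
((p2 or p2) iff ((p1 implies p2) implies p1)) iff (p2 or not p1) = 3 iff 5 = 4
(((p1 implies p1) or ((p1 or p1) iff (p2 iff p2))) implies (((p1 iff p1) implies p1) implies (p2 implies (p2 implies p1)))) implies (((p2 or p2) iff ((p1 implies p2) implies p1)) iff (p2 or not p1)) = 6 implies 4 = 4
p1 implies p2 = 2 implies 5 = 6
p1 implies (p1 implies p2) = 2 implies 6 = 6
(p1 implies (p1 implies p2)) iff p2 = 6 iff 5 = 5
not p2 = not 5 = 1
p2 implies not p2 = 5 implies 1 = 2
p1 iff p1 = 2 iff 2 = 6
(p2 implies not p2) implies (p1 iff p1) = 2 implies 6 = 6
((p1 implies (p1 implies p2)) iff p2) iff ((p2 implies not p2) implies (p1 iff p1)) = 5 iff 6 = 5
not (((p1 implies (p1 implies p2)) iff p2) iff ((p2 implies not p2) implies (p1 iff p1))) = not 5 = 1
((((p1 implies p1) or ((p1 or p1) iff (p2 iff p2))) implies (((p1 iff p1) implies p1) implies (p2 implies (p2 implies p1)))) implies (((p2 or p2) iff ((p1 implies p2) implies p1)) iff (p2 or not p1))) or not (((p1 implies (p1 implies p2)) iff p2) iff ((p2 implies not p2) implies (p1 iff p1))) = 4 or 1 = 4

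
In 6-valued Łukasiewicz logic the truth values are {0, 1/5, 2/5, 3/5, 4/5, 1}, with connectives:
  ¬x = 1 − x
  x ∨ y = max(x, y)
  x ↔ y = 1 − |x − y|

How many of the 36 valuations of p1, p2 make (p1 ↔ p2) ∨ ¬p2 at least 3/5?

value 1: 11 assignments (counts)
value 4/5: 12 assignments (counts)
value 3/5: 7 assignments (counts)
value 2/5: 3 assignments
value 1/5: 2 assignments
value 0: 1 assignment
So 30 of the 36 assignments meet the threshold.

30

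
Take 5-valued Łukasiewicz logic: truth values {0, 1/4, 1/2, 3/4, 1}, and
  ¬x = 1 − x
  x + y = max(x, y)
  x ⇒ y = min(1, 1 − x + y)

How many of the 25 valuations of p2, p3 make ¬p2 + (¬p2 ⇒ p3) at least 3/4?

24

value 1: 19 assignments (counts)
value 3/4: 5 assignments (counts)
value 1/2: 1 assignment
So 24 of the 25 assignments meet the threshold.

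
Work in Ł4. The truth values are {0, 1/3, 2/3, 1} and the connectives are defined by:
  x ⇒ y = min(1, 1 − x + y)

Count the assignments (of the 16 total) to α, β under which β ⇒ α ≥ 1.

10

α = 0, β = 0 ↦ 1  ≥
α = 0, β = 1/3 ↦ 2/3  <
α = 0, β = 2/3 ↦ 1/3  <
α = 0, β = 1 ↦ 0  <
α = 1/3, β = 0 ↦ 1  ≥
α = 1/3, β = 1/3 ↦ 1  ≥
α = 1/3, β = 2/3 ↦ 2/3  <
α = 1/3, β = 1 ↦ 1/3  <
α = 2/3, β = 0 ↦ 1  ≥
α = 2/3, β = 1/3 ↦ 1  ≥
α = 2/3, β = 2/3 ↦ 1  ≥
α = 2/3, β = 1 ↦ 2/3  <
α = 1, β = 0 ↦ 1  ≥
α = 1, β = 1/3 ↦ 1  ≥
α = 1, β = 2/3 ↦ 1  ≥
α = 1, β = 1 ↦ 1  ≥
So 10 of the 16 assignments meet the threshold.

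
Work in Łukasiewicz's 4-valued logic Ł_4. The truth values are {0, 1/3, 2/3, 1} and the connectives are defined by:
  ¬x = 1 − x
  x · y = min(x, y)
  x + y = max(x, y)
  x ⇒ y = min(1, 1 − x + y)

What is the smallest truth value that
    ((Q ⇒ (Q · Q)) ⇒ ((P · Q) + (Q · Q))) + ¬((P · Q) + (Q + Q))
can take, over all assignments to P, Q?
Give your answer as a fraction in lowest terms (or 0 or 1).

Take P = 0, Q = 1/3:
Q · Q = 1/3 · 1/3 = 1/3
Q ⇒ (Q · Q) = 1/3 ⇒ 1/3 = 1
P · Q = 0 · 1/3 = 0
Q · Q = 1/3 · 1/3 = 1/3
(P · Q) + (Q · Q) = 0 + 1/3 = 1/3
(Q ⇒ (Q · Q)) ⇒ ((P · Q) + (Q · Q)) = 1 ⇒ 1/3 = 1/3
P · Q = 0 · 1/3 = 0
Q + Q = 1/3 + 1/3 = 1/3
(P · Q) + (Q + Q) = 0 + 1/3 = 1/3
¬((P · Q) + (Q + Q)) = ¬1/3 = 2/3
((Q ⇒ (Q · Q)) ⇒ ((P · Q) + (Q · Q))) + ¬((P · Q) + (Q + Q)) = 1/3 + 2/3 = 2/3
No assignment yields a value below 2/3, so this is the minimum.

2/3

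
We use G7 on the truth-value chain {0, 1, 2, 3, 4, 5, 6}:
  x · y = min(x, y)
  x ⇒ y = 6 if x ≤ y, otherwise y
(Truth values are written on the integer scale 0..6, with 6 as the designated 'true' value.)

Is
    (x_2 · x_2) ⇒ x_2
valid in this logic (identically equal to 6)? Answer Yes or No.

Yes

x_2 = 0 ↦ 6
x_2 = 1 ↦ 6
x_2 = 2 ↦ 6
x_2 = 3 ↦ 6
x_2 = 4 ↦ 6
x_2 = 5 ↦ 6
x_2 = 6 ↦ 6
Every assignment gives a value ≥ 6.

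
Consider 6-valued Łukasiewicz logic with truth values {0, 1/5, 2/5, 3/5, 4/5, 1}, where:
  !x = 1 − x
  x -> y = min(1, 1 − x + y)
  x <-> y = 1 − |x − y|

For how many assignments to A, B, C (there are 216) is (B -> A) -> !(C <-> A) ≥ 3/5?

114

value 1: 44 assignments (counts)
value 4/5: 32 assignments (counts)
value 3/5: 38 assignments (counts)
value 2/5: 41 assignments
value 1/5: 40 assignments
value 0: 21 assignments
So 114 of the 216 assignments meet the threshold.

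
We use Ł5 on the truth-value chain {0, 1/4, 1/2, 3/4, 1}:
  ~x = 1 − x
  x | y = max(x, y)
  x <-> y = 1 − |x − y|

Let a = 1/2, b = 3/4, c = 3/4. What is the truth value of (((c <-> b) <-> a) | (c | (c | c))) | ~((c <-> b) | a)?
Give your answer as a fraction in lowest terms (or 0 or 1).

3/4

c <-> b = 3/4 <-> 3/4 = 1
(c <-> b) <-> a = 1 <-> 1/2 = 1/2
c | c = 3/4 | 3/4 = 3/4
c | (c | c) = 3/4 | 3/4 = 3/4
((c <-> b) <-> a) | (c | (c | c)) = 1/2 | 3/4 = 3/4
c <-> b = 3/4 <-> 3/4 = 1
(c <-> b) | a = 1 | 1/2 = 1
~((c <-> b) | a) = ~1 = 0
(((c <-> b) <-> a) | (c | (c | c))) | ~((c <-> b) | a) = 3/4 | 0 = 3/4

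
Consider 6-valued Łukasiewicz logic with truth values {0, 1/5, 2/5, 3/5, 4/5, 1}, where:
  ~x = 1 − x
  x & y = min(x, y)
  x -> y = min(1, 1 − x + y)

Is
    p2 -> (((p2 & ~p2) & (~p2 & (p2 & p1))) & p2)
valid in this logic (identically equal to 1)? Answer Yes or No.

No

Counterexample: take p1 = 0, p2 = 1/5.
~p2 = ~1/5 = 4/5
p2 & ~p2 = 1/5 & 4/5 = 1/5
~p2 = ~1/5 = 4/5
p2 & p1 = 1/5 & 0 = 0
~p2 & (p2 & p1) = 4/5 & 0 = 0
(p2 & ~p2) & (~p2 & (p2 & p1)) = 1/5 & 0 = 0
((p2 & ~p2) & (~p2 & (p2 & p1))) & p2 = 0 & 1/5 = 0
p2 -> (((p2 & ~p2) & (~p2 & (p2 & p1))) & p2) = 1/5 -> 0 = 4/5
This gives 4/5 ≠ 1.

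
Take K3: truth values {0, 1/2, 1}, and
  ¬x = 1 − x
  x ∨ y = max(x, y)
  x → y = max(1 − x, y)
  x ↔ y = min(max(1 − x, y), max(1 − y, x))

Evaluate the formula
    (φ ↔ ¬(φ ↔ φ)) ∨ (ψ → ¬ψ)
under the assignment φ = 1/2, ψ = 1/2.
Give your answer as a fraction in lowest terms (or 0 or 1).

φ ↔ φ = 1/2 ↔ 1/2 = 1/2
¬(φ ↔ φ) = ¬1/2 = 1/2
φ ↔ ¬(φ ↔ φ) = 1/2 ↔ 1/2 = 1/2
¬ψ = ¬1/2 = 1/2
ψ → ¬ψ = 1/2 → 1/2 = 1/2
(φ ↔ ¬(φ ↔ φ)) ∨ (ψ → ¬ψ) = 1/2 ∨ 1/2 = 1/2

1/2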